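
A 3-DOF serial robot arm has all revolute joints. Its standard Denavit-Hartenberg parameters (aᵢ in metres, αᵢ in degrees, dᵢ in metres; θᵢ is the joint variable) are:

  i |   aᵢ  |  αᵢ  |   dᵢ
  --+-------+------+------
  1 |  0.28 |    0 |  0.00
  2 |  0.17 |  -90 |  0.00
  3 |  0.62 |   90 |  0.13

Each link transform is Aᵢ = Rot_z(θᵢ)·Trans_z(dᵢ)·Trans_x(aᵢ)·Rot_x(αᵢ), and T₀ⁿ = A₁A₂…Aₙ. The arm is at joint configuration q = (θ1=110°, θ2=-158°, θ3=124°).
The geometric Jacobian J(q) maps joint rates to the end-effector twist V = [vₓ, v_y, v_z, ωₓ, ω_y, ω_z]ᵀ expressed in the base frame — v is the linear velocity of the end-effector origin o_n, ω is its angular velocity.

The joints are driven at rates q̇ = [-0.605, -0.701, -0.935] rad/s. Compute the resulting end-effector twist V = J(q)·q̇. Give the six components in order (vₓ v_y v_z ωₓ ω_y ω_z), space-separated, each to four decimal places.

0.7659 -0.2710 -0.3242 -0.6948 -0.6256 -1.3060

o_n = [-0.1174, 0.4814, -0.5140]
J₁: ẑ×o_n = [-0.4814, -0.1174, 0.0000], ω = ẑ
J2: z=[0.0000, 0.0000, 1.0000] o=[-0.0958, 0.2631, 0.0000] → [-0.2183, -0.0216, 0.0000, 0.0000, 0.0000, 1.0000]
J3: z=[0.7431, 0.6691, 0.0000] o=[0.0180, 0.1368, 0.0000] → [-0.3439, 0.3820, 0.3467, 0.7431, 0.6691, 0.0000]
V = J·q̇ = [0.7659, -0.2710, -0.3242, -0.6948, -0.6256, -1.3060]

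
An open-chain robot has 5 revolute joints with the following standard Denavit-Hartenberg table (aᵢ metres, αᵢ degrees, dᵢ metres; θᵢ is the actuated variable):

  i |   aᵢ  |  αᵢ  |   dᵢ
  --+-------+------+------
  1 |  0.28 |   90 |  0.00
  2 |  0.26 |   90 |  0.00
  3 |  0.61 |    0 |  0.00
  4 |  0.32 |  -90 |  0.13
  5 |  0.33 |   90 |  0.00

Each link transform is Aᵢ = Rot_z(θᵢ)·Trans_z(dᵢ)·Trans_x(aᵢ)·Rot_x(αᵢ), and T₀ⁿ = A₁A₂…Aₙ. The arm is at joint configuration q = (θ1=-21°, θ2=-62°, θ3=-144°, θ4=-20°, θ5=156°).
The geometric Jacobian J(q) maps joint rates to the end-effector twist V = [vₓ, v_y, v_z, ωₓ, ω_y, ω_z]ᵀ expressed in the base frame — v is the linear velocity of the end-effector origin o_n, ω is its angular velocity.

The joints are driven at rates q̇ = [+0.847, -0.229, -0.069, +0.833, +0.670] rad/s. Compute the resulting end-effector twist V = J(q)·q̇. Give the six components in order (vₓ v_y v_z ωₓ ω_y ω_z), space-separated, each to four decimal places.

-0.3433 0.2337 -0.1266 -0.2360 1.0257 0.3253

o_n = [0.2851, 0.2801, 0.2239]
J₁: ẑ×o_n = [-0.2801, 0.2851, 0.0000], ω = ẑ
J2: z=[-0.3584, -0.9336, 0.0000] o=[0.2614, -0.1003, 0.0000] → [-0.2090, 0.0802, -0.1143, -0.3584, -0.9336, 0.0000]
J3: z=[-0.8243, 0.3164, -0.4695] o=[0.3754, -0.1441, -0.2296] → [0.3426, 0.4162, -0.3211, -0.8243, 0.3164, -0.4695]
J4: z=[-0.8243, 0.3164, -0.4695] o=[0.2876, 0.2737, 0.2062] → [0.0086, 0.0158, -0.0045, -0.8243, 0.3164, -0.4695]
J5: z=[0.4653, 0.8510, -0.2434] o=[0.0772, 0.4489, 0.4167] → [-0.2052, 0.0391, -0.2555, 0.4653, 0.8510, -0.2434]
V = J·q̇ = [-0.3433, 0.2337, -0.1266, -0.2360, 1.0257, 0.3253]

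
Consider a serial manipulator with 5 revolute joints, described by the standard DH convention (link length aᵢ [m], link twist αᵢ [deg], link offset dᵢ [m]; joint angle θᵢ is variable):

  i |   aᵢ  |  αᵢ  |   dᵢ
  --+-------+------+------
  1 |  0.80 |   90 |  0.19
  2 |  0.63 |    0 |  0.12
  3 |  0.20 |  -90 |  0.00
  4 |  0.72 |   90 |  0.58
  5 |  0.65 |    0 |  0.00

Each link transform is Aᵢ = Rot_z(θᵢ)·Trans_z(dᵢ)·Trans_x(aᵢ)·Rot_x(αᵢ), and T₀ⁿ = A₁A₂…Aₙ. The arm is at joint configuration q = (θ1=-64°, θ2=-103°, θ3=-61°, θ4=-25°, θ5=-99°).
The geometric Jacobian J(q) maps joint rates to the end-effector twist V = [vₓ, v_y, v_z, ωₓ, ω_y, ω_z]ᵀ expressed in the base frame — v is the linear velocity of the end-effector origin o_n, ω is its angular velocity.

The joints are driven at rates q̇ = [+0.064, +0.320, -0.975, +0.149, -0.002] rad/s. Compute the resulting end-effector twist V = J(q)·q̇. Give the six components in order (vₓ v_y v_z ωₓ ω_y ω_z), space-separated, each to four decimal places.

0.1082 -0.0433 0.4340 0.6080 0.2517 -0.0795

o_n = [-0.3821, -0.0865, -0.5738]
J₁: ẑ×o_n = [0.0865, -0.3821, 0.0000], ω = ẑ
J2: z=[-0.8988, -0.4384, 0.0000] o=[0.3507, -0.7190, 0.1900] → [0.3348, -0.6865, -0.8897, -0.8988, -0.4384, 0.0000]
J3: z=[-0.8988, -0.4384, 0.0000] o=[0.1807, -0.6443, -0.4239] → [0.0658, -0.1348, -0.7480, -0.8988, -0.4384, 0.0000]
J4: z=[0.1208, -0.2477, -0.9613] o=[0.0964, -0.4715, -0.4790] → [0.3936, 0.4714, -0.0720, 0.1208, -0.2477, -0.9613]
J5: z=[-0.6365, -0.7624, 0.1165] o=[-0.3819, -0.1848, -1.2164] → [-0.5013, 0.4090, -0.0626, -0.6365, -0.7624, 0.1165]
V = J·q̇ = [0.1082, -0.0433, 0.4340, 0.6080, 0.2517, -0.0795]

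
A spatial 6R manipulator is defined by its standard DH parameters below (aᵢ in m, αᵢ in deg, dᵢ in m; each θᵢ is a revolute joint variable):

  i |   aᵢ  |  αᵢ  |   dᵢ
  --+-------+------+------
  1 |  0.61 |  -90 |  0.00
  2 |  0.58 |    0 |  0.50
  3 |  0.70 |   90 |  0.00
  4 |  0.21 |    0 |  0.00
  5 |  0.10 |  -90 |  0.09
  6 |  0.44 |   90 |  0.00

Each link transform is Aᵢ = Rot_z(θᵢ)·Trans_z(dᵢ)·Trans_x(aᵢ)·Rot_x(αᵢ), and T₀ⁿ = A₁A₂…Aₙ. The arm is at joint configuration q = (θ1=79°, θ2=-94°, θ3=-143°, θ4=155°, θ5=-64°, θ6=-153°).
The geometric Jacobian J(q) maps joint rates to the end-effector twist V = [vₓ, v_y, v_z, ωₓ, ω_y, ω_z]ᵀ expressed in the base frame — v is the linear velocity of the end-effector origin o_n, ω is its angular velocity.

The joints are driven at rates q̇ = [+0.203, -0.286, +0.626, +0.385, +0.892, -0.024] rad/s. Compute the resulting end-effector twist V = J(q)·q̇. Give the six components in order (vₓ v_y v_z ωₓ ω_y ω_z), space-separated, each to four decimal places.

o_n = [-0.1898, 0.5790, -0.0109]
J₁: ẑ×o_n = [-0.5790, -0.1898, 0.0000], ω = ẑ
J2: z=[-0.9816, 0.1908, 0.0000] o=[0.1164, 0.5988, 0.0000] → [-0.0021, -0.0107, 0.0778, -0.9816, 0.1908, 0.0000]
J3: z=[-0.9816, 0.1908, 0.0000] o=[-0.3821, 0.6545, 0.5786] → [-0.1125, -0.5787, 0.0374, -0.9816, 0.1908, 0.0000]
J4: z=[0.1600, 0.8233, -0.5446] o=[-0.4549, 0.2802, -0.0085] → [0.1607, -0.1440, -0.1705, 0.1600, 0.8233, -0.5446]
J5: z=[0.1600, 0.8233, -0.5446] o=[-0.5222, 0.3989, 0.1511] → [-0.0353, -0.1551, -0.2449, 0.1600, 0.8233, -0.5446]
J6: z=[0.1210, 0.5312, 0.8385] o=[-0.6058, 0.4930, 0.1036] → [-0.1330, 0.3627, -0.2106, 0.1210, 0.5312, 0.8385]
V = J·q̇ = [-0.1538, -0.6002, -0.2779, -0.1323, 1.1034, -0.5126]

-0.1538 -0.6002 -0.2779 -0.1323 1.1034 -0.5126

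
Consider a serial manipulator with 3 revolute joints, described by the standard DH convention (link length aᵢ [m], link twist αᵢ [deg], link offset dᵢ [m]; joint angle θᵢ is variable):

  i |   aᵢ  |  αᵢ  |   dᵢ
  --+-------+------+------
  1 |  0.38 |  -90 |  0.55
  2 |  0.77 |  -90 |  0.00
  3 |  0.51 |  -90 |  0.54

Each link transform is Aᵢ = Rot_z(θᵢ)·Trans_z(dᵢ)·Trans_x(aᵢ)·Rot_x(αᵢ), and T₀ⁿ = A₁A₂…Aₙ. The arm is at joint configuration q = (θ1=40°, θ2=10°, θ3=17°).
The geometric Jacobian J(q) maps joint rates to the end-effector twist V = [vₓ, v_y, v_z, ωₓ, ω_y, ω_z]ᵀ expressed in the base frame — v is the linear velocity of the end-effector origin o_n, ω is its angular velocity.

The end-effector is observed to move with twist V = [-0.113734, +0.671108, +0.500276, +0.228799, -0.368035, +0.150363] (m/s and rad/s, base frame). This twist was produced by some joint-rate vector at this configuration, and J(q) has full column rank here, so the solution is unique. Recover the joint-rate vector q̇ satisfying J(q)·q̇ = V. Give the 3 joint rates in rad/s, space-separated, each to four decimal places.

o_n = [1.2639, 0.8659, -0.2002]
J₁: ẑ×o_n = [-0.8659, 1.2639, 0.0000], ω = ẑ
J2: z=[-0.6428, 0.7660, 0.0000] o=[0.2911, 0.2443, 0.5500] → [-0.5747, -0.4822, -1.1448, -0.6428, 0.7660, 0.0000]
J3: z=[-0.1330, -0.1116, -0.9848] o=[0.8720, 0.7317, 0.4163] → [0.2010, -0.4680, 0.0259, -0.1330, -0.1116, -0.9848]
q̇ = J⁺·V = [0.4980, -0.4290, 0.3530]

0.4980 -0.4290 0.3530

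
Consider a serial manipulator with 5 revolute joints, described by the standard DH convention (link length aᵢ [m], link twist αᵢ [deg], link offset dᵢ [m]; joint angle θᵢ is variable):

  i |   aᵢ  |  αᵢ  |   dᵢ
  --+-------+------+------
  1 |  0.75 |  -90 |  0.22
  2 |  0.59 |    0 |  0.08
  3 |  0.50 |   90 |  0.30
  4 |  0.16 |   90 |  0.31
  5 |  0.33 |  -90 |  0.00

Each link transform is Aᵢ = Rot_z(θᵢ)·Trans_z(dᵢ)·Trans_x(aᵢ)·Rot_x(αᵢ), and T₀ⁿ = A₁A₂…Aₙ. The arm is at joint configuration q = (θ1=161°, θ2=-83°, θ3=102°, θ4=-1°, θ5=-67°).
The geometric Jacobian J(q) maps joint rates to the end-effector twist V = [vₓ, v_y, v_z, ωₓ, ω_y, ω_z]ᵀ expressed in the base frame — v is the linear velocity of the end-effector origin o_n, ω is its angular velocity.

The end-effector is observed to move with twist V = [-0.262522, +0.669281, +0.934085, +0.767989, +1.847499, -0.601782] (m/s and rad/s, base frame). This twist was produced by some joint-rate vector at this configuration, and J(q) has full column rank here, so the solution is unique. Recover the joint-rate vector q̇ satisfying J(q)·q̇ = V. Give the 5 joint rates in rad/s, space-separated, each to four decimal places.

-0.2830 -0.3460 -0.8440 -0.3420 0.8070

o_n = [-1.6064, 0.1566, 0.5547]
J₁: ẑ×o_n = [-0.1566, -1.6064, 0.0000], ω = ẑ
J2: z=[-0.3256, -0.9455, 0.0000] o=[-0.7091, 0.2442, 0.2200] → [-0.3164, 0.1090, -0.8198, -0.3256, -0.9455, 0.0000]
J3: z=[-0.3256, -0.9455, 0.0000] o=[-0.8032, 0.1919, 0.8056] → [0.2373, -0.0817, -0.7479, -0.3256, -0.9455, 0.0000]
J4: z=[-0.3078, 0.1060, 0.9455] o=[-1.3478, 0.0622, 0.6428] → [-0.0986, -0.2716, -0.0016, -0.3078, 0.1060, 0.9455]
J5: z=[0.3411, 0.9400, 0.0057] o=[-1.5854, 0.1469, 0.8838] → [-0.3095, 0.1122, 0.0230, 0.3411, 0.9400, 0.0057]
q̇ = J⁺·V = [-0.2830, -0.3460, -0.8440, -0.3420, 0.8070]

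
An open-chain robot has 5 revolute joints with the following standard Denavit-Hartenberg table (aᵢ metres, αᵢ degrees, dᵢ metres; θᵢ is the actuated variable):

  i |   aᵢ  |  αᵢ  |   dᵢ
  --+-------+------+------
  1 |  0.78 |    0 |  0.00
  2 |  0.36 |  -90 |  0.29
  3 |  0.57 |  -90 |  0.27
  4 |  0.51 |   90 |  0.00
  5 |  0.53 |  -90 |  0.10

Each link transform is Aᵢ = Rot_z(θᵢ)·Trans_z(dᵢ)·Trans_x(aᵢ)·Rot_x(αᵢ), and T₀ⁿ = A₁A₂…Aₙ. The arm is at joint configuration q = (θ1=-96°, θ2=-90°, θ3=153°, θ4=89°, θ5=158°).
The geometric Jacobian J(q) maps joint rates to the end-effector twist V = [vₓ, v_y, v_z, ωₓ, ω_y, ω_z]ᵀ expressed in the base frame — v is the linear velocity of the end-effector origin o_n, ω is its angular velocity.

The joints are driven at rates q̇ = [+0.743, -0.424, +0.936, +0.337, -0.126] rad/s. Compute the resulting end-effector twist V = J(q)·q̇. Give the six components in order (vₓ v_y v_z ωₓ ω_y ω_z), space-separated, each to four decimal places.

0.8157 0.0784 0.7009 -0.0571 -0.9329 0.6765

o_n = [0.2176, -1.0617, 0.1626]
J₁: ẑ×o_n = [1.0617, 0.2176, -0.0000], ω = ẑ
J2: z=[0.0000, 0.0000, 1.0000] o=[-0.0815, -0.7757, 0.0000] → [0.2860, 0.2991, -0.0000, 0.0000, 0.0000, 1.0000]
J3: z=[-0.1045, -0.9945, 0.0000] o=[-0.4396, -0.7381, 0.2900] → [0.1267, -0.0133, 0.6874, -0.1045, -0.9945, 0.0000]
J4: z=[0.4515, -0.0475, 0.8910] o=[0.0373, -1.0597, 0.0312] → [-0.0044, 0.1013, 0.0076, 0.4515, -0.0475, 0.8910]
J5: z=[0.8842, -0.1105, -0.4539] o=[0.0985, -0.5534, 0.0272] → [-0.2457, -0.1738, -0.4363, 0.8842, -0.1105, -0.4539]
V = J·q̇ = [0.8157, 0.0784, 0.7009, -0.0571, -0.9329, 0.6765]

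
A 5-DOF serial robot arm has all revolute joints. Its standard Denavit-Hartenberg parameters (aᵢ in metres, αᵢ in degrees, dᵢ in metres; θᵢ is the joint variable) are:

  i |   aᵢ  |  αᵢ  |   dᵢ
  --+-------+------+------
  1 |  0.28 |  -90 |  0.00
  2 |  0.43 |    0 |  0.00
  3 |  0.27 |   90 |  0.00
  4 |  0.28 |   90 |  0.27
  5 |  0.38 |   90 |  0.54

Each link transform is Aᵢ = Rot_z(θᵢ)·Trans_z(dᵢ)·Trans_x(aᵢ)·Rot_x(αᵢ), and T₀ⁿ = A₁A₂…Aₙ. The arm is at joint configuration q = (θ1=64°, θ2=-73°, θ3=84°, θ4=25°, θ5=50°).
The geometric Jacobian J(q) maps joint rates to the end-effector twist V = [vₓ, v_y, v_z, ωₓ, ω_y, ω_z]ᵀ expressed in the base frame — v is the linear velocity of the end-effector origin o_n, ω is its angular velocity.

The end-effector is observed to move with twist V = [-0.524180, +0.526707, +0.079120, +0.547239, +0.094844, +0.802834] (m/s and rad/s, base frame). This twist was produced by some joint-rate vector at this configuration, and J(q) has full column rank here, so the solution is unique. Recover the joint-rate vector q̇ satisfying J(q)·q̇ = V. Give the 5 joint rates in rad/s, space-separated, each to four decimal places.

o_n = [0.8844, 1.2022, 0.7763]
J₁: ẑ×o_n = [-1.2022, 0.8844, 0.0000], ω = ẑ
J2: z=[-0.8988, 0.4384, 0.0000] o=[0.1227, 0.2517, 0.0000] → [0.3403, 0.6977, -1.1883, -0.8988, 0.4384, 0.0000]
J3: z=[-0.8988, 0.4384, 0.0000] o=[0.1779, 0.3647, 0.4112] → [0.1600, 0.3281, -1.0625, -0.8988, 0.4384, 0.0000]
J4: z=[0.0836, 0.1715, 0.9816] o=[0.2940, 0.6029, 0.3597] → [-0.5169, 0.5446, -0.0511, 0.0836, 0.1715, 0.9816]
J5: z=[0.9964, -0.0244, -0.0806] o=[0.3195, 0.9249, 0.5763] → [0.0175, -0.2448, 0.2901, 0.9964, -0.0244, -0.0806]
q̇ = J⁺·V = [0.2110, 0.3030, -0.3110, 0.6430, 0.4880]

0.2110 0.3030 -0.3110 0.6430 0.4880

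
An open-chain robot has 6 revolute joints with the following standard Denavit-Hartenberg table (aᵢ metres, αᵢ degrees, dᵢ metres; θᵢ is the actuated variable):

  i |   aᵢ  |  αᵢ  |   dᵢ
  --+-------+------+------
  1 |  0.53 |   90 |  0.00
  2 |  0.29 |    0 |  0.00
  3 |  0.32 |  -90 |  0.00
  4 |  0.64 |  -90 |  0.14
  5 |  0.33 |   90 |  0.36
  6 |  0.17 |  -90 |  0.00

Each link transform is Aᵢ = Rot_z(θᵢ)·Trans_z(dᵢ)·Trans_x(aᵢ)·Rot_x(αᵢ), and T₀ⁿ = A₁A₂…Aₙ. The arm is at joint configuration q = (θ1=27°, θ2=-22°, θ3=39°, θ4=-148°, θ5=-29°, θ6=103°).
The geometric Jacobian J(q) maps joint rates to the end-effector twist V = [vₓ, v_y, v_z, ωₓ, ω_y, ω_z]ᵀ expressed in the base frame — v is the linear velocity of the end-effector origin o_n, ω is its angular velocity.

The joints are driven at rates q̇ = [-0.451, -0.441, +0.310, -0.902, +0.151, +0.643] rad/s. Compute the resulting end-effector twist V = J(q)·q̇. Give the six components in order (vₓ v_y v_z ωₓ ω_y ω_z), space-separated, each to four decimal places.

o_n = [0.9194, -0.5643, 0.1136]
J₁: ẑ×o_n = [0.5643, 0.9194, -0.0000], ω = ẑ
J2: z=[0.4540, -0.8910, 0.0000] o=[0.4722, 0.2406, 0.0000] → [-0.1012, -0.0516, 0.0330, 0.4540, -0.8910, 0.0000]
J3: z=[0.4540, -0.8910, 0.0000] o=[0.7118, 0.3627, -0.1086] → [-0.1980, -0.1009, -0.2359, 0.4540, -0.8910, 0.0000]
J4: z=[-0.2605, -0.1327, 0.9563] o=[0.9845, 0.5016, -0.0151] → [1.0022, -0.0287, 0.2690, -0.2605, -0.1327, 0.9563]
J5: z=[0.8365, -0.5256, 0.1549] o=[0.6395, -0.0548, -0.0399] → [-0.0017, -0.0850, -0.2791, 0.8365, -0.5256, 0.1549]
J6: z=[0.0058, 0.2913, 0.9566] o=[0.7599, -0.5078, 0.0973] → [0.0588, 0.1525, -0.0468, 0.0058, 0.2913, 0.9566]
V = J·q̇ = [-1.1377, -0.3120, -0.4026, 0.3056, 0.3444, -0.6751]

-1.1377 -0.3120 -0.4026 0.3056 0.3444 -0.6751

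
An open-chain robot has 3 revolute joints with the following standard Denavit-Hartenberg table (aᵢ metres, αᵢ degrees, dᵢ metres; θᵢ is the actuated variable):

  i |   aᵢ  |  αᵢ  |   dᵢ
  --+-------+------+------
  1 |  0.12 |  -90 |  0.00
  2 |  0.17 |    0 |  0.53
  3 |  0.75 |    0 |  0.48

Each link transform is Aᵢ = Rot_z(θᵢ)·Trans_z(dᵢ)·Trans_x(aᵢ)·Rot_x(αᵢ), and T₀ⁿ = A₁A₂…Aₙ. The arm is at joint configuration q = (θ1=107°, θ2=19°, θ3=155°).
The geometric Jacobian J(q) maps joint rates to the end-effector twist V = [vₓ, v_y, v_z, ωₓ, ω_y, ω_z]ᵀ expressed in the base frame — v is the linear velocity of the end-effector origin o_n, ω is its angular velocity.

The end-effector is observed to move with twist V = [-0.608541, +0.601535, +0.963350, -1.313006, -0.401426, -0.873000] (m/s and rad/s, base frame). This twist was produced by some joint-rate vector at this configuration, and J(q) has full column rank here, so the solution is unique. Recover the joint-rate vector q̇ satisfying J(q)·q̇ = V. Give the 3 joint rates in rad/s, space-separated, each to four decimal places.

o_n = [-0.8299, -0.7401, -0.1337]
J₁: ẑ×o_n = [0.7401, -0.8299, 0.0000], ω = ẑ
J2: z=[-0.9563, -0.2924, 0.0000] o=[-0.0351, 0.1148, 0.0000] → [0.0391, -0.1279, 0.5852, -0.9563, -0.2924, 0.0000]
J3: z=[-0.9563, -0.2924, 0.0000] o=[-0.5889, 0.1135, -0.0553] → [0.0229, -0.0750, 0.7459, -0.9563, -0.2924, 0.0000]
q̇ = J⁺·V = [-0.8730, 0.3780, 0.9950]

-0.8730 0.3780 0.9950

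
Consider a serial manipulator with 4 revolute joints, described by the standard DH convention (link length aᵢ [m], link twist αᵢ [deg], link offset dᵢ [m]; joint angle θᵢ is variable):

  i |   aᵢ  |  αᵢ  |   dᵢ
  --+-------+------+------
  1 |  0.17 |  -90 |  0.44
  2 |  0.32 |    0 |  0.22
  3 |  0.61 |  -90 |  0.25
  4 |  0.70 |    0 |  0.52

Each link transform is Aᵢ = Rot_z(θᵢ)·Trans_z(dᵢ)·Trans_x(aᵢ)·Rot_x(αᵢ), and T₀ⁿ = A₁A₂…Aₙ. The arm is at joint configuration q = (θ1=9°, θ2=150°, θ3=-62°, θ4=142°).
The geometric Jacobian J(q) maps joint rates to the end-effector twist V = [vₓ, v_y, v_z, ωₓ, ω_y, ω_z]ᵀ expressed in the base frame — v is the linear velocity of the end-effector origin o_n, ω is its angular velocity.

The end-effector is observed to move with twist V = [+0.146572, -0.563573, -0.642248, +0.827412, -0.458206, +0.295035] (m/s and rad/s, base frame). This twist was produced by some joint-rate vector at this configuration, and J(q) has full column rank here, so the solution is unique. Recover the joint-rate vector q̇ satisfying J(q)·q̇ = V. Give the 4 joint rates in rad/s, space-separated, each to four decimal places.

0.2690 -0.0710 -0.5110 -0.7460

o_n = [-0.6232, -0.0592, 0.2035]
J₁: ẑ×o_n = [0.0592, -0.6232, 0.0000], ω = ẑ
J2: z=[-0.1564, 0.9877, 0.0000] o=[0.1679, 0.0266, 0.4400] → [-0.2336, -0.0370, 0.7948, -0.1564, 0.9877, 0.0000]
J3: z=[-0.1564, 0.9877, 0.0000] o=[-0.1402, 0.2005, 0.2800] → [-0.0756, -0.0120, 0.5176, -0.1564, 0.9877, 0.0000]
J4: z=[-0.9871, -0.1563, -0.0349] o=[-0.1583, 0.4508, -0.3296] → [-0.1011, 0.5425, 0.4307, -0.9871, -0.1563, -0.0349]
q̇ = J⁺·V = [0.2690, -0.0710, -0.5110, -0.7460]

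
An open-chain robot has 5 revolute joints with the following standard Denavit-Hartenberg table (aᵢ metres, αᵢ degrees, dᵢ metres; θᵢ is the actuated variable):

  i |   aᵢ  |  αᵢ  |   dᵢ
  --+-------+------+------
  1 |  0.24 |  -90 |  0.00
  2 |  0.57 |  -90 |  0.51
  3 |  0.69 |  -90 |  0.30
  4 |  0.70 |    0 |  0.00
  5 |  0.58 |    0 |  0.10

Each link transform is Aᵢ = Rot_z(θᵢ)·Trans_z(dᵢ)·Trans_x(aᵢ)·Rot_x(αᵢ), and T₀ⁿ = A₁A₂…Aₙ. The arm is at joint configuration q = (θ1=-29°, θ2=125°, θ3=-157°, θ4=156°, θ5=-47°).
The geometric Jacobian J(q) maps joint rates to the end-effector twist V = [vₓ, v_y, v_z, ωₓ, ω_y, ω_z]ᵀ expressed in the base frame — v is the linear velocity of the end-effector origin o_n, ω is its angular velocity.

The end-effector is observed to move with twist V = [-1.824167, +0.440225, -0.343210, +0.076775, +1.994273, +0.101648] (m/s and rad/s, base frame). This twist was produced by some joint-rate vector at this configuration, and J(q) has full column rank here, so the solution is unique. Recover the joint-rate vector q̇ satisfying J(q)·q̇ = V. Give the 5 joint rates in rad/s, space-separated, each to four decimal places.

o_n = [0.4881, 0.3560, -0.9090]
J₁: ẑ×o_n = [-0.3560, 0.4881, 0.0000], ω = ẑ
J2: z=[0.4848, 0.8746, 0.0000] o=[0.2099, -0.1164, 0.0000] → [-0.7950, 0.4407, -0.0143, 0.4848, 0.8746, 0.0000]
J3: z=[-0.7164, 0.3971, 0.5736] o=[0.1712, 0.4882, -0.4669] → [-0.0997, -0.1350, -0.0311, -0.7164, 0.3971, 0.5736]
J4: z=[0.2503, 0.9137, -0.3201] o=[0.4056, 0.6665, 0.2254] → [-1.1360, 0.2575, -0.1531, 0.2503, 0.9137, -0.3201]
J5: z=[0.2503, 0.9137, -0.3201] o=[0.1932, 0.4986, -0.4201] → [-0.4924, 0.0280, -0.3052, 0.2503, 0.9137, -0.3201]
q̇ = J⁺·V = [0.2010, 0.3740, 0.6800, 0.9860, 0.5430]

0.2010 0.3740 0.6800 0.9860 0.5430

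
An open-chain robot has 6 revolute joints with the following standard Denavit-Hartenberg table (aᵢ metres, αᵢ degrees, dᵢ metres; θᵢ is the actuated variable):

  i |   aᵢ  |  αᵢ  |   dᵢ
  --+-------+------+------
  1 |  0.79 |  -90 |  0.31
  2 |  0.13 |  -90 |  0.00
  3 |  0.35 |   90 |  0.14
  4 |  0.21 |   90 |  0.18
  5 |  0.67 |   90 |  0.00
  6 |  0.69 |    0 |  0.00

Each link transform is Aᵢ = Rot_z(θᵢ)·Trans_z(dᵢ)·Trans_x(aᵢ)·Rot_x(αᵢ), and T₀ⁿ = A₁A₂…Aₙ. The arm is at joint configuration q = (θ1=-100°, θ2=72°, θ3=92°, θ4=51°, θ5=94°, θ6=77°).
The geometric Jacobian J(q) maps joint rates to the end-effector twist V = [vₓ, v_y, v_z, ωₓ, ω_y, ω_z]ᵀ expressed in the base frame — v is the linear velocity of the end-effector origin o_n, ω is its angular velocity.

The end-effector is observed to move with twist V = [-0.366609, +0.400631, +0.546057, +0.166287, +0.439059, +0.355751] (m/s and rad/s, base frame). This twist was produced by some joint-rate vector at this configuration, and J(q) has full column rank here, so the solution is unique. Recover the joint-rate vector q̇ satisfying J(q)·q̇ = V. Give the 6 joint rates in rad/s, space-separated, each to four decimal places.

-0.4130 0.6330 0.4850 -0.8640 0.6260 0.1420

o_n = [-1.2109, -1.0924, -0.6841]
J₁: ẑ×o_n = [1.0924, -1.2109, 0.0000], ω = ẑ
J2: z=[0.9848, -0.1736, 0.0000] o=[-0.1372, -0.7780, 0.3100] → [0.1726, 0.9790, -0.4961, 0.9848, -0.1736, 0.0000]
J3: z=[0.1651, 0.9366, -0.3090] o=[-0.1442, -0.8176, 0.1864] → [-0.9003, 0.4734, 0.9538, 0.1651, 0.9366, -0.3090]
J4: z=[-0.0880, -0.2981, -0.9505] o=[-0.4649, -0.6220, 0.1547] → [-0.1971, 0.6353, -0.1810, -0.0880, -0.2981, -0.9505]
J5: z=[-0.8673, -0.4463, 0.2203] o=[-0.5836, -0.4984, -0.0624] → [0.4083, -0.6774, 0.2352, -0.8673, -0.4463, 0.2203]
J6: z=[-0.4948, 0.8209, -0.2850] o=[-0.6195, -0.7371, -0.6874] → [-0.0986, 0.1702, 0.6614, -0.4948, 0.8209, -0.2850]
q̇ = J⁺·V = [-0.4130, 0.6330, 0.4850, -0.8640, 0.6260, 0.1420]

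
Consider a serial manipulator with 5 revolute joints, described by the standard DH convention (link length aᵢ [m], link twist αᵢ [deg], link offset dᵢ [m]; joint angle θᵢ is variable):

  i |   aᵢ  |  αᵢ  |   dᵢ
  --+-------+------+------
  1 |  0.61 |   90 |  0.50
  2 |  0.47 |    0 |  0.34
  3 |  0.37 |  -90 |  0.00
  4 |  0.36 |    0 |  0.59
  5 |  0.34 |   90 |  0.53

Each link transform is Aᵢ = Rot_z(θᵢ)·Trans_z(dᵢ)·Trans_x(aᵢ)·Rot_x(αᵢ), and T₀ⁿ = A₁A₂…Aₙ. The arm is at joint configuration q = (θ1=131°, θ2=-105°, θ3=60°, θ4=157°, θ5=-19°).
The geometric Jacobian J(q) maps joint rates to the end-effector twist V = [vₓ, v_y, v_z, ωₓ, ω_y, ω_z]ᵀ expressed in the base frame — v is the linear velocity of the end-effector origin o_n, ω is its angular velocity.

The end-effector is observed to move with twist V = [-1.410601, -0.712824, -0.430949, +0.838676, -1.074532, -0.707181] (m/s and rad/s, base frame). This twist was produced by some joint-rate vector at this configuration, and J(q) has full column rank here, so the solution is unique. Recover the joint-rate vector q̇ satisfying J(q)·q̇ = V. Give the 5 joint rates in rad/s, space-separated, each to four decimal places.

o_n = [-0.7619, 0.8336, 0.9893]
J₁: ẑ×o_n = [-0.8336, -0.7619, 0.0000], ω = ẑ
J2: z=[0.7547, 0.6561, 0.0000] o=[-0.4002, 0.4604, 0.5000] → [0.3210, -0.3693, 0.5190, 0.7547, 0.6561, 0.0000]
J3: z=[0.7547, 0.6561, 0.0000] o=[-0.0638, 0.5916, 0.0460] → [0.6189, -0.7119, 0.6406, 0.7547, 0.6561, 0.0000]
J4: z=[-0.4639, 0.5337, 0.7071] o=[-0.2354, 0.7891, -0.2156] → [0.6116, 0.1867, 0.2603, -0.4639, 0.5337, 0.7071]
J5: z=[-0.4639, 0.5337, 0.7071] o=[-0.4616, 0.8348, 0.4359] → [0.2962, 0.0444, 0.1609, -0.4639, 0.5337, 0.7071]
q̇ = J⁺·V = [0.6540, -0.1410, 0.0690, -0.9280, -0.9970]

0.6540 -0.1410 0.0690 -0.9280 -0.9970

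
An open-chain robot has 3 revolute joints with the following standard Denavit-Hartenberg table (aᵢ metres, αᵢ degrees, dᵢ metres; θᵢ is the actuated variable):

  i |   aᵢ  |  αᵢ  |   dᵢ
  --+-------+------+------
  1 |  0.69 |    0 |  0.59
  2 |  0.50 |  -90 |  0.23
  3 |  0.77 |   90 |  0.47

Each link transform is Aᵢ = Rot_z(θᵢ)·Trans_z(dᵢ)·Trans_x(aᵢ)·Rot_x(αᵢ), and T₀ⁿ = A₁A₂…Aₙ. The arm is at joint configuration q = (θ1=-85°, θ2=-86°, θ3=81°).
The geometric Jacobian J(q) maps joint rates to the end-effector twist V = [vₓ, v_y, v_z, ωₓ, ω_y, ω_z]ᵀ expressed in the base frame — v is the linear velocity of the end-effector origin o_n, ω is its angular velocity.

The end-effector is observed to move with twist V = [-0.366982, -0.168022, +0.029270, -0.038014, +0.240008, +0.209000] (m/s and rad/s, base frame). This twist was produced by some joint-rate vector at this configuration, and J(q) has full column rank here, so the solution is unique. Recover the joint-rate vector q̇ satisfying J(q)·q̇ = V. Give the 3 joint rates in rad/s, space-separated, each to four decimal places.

-0.4390 0.6480 -0.2430

o_n = [-0.4792, -1.2486, 0.0595]
J₁: ẑ×o_n = [1.2486, -0.4792, 0.0000], ω = ẑ
J2: z=[0.0000, 0.0000, 1.0000] o=[0.0601, -0.6874, 0.5900] → [0.5613, -0.5393, 0.0000, 0.0000, 0.0000, 1.0000]
J3: z=[0.1564, -0.9877, 0.0000] o=[-0.4337, -0.7656, 0.8200] → [0.7512, 0.1190, -0.1205, 0.1564, -0.9877, 0.0000]
q̇ = J⁺·V = [-0.4390, 0.6480, -0.2430]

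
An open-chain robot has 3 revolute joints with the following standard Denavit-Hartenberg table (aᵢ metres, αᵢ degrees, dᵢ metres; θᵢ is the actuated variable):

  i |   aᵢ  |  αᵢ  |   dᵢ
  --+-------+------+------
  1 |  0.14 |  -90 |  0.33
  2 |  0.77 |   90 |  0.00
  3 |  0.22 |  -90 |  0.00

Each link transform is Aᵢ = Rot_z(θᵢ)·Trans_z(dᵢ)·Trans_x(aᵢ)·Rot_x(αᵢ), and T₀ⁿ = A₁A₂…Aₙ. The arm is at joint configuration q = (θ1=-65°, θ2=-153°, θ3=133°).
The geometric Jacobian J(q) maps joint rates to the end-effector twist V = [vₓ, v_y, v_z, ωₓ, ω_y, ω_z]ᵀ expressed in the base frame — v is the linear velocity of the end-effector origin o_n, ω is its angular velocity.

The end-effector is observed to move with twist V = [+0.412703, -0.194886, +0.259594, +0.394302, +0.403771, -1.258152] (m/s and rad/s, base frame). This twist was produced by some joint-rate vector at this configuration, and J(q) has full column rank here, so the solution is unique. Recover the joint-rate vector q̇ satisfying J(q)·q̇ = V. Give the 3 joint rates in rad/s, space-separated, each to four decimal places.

o_n = [-0.0285, 0.4417, 0.6115]
J₁: ẑ×o_n = [-0.4417, -0.0285, 0.0000], ω = ẑ
J2: z=[0.9063, 0.4226, 0.0000] o=[0.0592, -0.1269, 0.3300] → [0.1189, -0.2551, 0.5524, 0.9063, 0.4226, 0.0000]
J3: z=[-0.1919, 0.4115, -0.8910] o=[-0.2308, 0.4949, 0.6796] → [-0.0754, -0.1933, -0.0730, -0.1919, 0.4115, -0.8910]
q̇ = J⁺·V = [-0.8670, 0.5280, 0.4390]

-0.8670 0.5280 0.4390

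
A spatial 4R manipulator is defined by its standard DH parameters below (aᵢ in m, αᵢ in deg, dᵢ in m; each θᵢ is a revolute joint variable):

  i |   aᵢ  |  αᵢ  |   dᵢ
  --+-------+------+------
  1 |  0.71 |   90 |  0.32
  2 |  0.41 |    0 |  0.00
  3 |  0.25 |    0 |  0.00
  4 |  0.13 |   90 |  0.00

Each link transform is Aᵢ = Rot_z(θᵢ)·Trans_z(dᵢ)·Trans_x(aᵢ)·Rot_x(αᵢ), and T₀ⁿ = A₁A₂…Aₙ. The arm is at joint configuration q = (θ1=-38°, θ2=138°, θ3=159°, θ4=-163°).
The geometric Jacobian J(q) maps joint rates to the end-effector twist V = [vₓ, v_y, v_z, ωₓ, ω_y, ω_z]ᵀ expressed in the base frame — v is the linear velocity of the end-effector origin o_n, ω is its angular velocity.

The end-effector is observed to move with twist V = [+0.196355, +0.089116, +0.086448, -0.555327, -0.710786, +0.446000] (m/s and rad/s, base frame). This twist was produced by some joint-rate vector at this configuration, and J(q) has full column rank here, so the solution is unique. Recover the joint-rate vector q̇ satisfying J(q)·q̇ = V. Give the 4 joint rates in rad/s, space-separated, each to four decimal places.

0.4460 -0.4490 0.7230 0.6280

o_n = [0.3377, -0.2638, 0.4651]
J₁: ẑ×o_n = [0.2638, 0.3377, -0.0000], ω = ẑ
J2: z=[-0.6157, -0.7880, 0.0000] o=[0.5595, -0.4371, 0.3200] → [-0.1143, 0.0893, -0.2815, -0.6157, -0.7880, 0.0000]
J3: z=[-0.6157, -0.7880, 0.0000] o=[0.3194, -0.2495, 0.5943] → [0.1018, -0.0796, 0.0232, -0.6157, -0.7880, 0.0000]
J4: z=[-0.6157, -0.7880, 0.0000] o=[0.4088, -0.3194, 0.3716] → [-0.0737, 0.0576, -0.0903, -0.6157, -0.7880, 0.0000]
q̇ = J⁺·V = [0.4460, -0.4490, 0.7230, 0.6280]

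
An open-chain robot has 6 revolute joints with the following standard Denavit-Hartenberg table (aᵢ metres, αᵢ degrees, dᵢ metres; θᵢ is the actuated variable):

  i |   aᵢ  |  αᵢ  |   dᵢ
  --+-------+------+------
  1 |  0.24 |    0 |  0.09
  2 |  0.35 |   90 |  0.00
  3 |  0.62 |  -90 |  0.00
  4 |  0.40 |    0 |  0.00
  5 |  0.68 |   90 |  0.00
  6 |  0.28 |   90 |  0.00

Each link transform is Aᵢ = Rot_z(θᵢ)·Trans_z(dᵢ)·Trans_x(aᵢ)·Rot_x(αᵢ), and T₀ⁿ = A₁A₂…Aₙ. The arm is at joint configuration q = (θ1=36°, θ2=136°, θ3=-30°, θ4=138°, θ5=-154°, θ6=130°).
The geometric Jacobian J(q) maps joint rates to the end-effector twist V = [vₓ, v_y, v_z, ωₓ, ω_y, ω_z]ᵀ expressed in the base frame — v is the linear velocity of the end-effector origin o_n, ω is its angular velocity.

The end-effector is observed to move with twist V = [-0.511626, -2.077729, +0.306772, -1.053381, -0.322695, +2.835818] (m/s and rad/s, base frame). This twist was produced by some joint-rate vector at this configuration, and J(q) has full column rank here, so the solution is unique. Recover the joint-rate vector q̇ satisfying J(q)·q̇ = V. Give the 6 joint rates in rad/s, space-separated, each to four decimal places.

o_n = [-0.9657, 0.1730, -0.1259]
J₁: ẑ×o_n = [-0.1730, -0.9657, 0.0000], ω = ẑ
J2: z=[0.0000, 0.0000, 1.0000] o=[0.1942, 0.1411, 0.0900] → [-0.0319, -1.1599, 0.0000, 0.0000, 0.0000, 1.0000]
J3: z=[0.1392, 0.9903, 0.0000] o=[-0.1524, 0.1898, 0.0900] → [-0.2138, 0.0301, 0.8030, 0.1392, 0.9903, 0.0000]
J4: z=[-0.4951, 0.0696, 0.8660] o=[-0.6841, 0.2645, -0.2200] → [0.0858, -0.1973, 0.0649, -0.4951, 0.0696, 0.8660]
J5: z=[-0.4951, 0.0696, 0.8660] o=[-0.4665, -0.0364, -0.0714] → [-0.1851, -0.4594, -0.0689, -0.4951, 0.0696, 0.8660]
J6: z=[0.3702, 0.9187, 0.1378] o=[-1.0010, 0.2280, -0.3982] → [0.2577, -0.0959, -0.0528, 0.3702, 0.9187, 0.1378]
q̇ = J⁺·V = [0.8090, 0.7510, 0.3240, 0.8500, 0.7540, -0.8220]

0.8090 0.7510 0.3240 0.8500 0.7540 -0.8220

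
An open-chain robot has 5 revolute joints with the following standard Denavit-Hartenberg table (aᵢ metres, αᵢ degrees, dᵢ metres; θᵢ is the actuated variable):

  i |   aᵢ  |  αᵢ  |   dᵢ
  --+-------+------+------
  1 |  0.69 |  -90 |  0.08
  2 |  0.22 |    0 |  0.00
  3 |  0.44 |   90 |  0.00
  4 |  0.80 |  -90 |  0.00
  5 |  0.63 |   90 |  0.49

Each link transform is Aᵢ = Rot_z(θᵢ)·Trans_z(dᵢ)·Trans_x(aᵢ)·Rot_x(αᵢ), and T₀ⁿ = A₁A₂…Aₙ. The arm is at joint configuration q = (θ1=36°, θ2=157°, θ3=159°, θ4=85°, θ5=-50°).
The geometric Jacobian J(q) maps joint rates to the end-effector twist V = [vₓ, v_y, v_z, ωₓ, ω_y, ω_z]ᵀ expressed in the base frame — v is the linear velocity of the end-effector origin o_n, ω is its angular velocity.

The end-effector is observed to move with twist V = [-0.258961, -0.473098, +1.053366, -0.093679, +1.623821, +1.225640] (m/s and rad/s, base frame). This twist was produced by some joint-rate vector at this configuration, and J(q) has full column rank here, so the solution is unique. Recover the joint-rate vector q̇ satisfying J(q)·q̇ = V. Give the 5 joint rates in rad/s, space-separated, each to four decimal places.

o_n = [-0.5744, 1.1192, 0.3807]
J₁: ẑ×o_n = [-1.1192, -0.5744, 0.0000], ω = ẑ
J2: z=[-0.5878, 0.8090, 0.0000] o=[0.5582, 0.4056, 0.0800] → [0.2433, 0.1768, 0.4968, -0.5878, 0.8090, 0.0000]
J3: z=[-0.5878, 0.8090, 0.0000] o=[0.3944, 0.2865, -0.0060] → [0.3128, 0.2273, 0.2943, -0.5878, 0.8090, 0.0000]
J4: z=[-0.5620, -0.4083, 0.7193] o=[0.6504, 0.4726, 0.2997] → [-0.4982, -0.8355, -0.8635, -0.5620, -0.4083, 0.7193]
J5: z=[-0.6310, -0.3507, -0.6920] o=[0.2226, 1.1468, 0.3481] → [-0.0305, 0.5721, -0.2621, -0.6310, -0.3507, -0.6920]
q̇ = J⁺·V = [0.7330, 0.7310, 0.7230, -0.2560, -0.9780]

0.7330 0.7310 0.7230 -0.2560 -0.9780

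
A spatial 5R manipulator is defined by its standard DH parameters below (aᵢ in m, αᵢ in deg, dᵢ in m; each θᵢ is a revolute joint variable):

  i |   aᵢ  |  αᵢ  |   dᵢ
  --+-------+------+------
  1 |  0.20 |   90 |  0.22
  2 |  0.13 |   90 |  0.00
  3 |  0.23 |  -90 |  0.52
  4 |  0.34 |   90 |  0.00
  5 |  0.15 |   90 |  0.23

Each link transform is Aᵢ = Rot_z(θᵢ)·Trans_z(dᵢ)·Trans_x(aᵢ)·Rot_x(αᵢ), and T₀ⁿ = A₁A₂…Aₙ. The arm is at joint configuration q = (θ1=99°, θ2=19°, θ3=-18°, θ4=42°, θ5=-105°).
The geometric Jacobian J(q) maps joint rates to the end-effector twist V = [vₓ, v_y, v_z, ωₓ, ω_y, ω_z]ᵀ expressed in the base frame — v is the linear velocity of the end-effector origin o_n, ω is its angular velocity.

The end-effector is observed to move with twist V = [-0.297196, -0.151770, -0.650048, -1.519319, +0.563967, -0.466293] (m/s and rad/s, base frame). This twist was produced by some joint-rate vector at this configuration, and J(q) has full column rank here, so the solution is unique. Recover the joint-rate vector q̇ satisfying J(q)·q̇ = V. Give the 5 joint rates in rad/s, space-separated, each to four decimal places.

o_n = [-0.4759, 0.9233, -0.0268]
J₁: ẑ×o_n = [-0.9233, -0.4759, 0.0000], ω = ẑ
J2: z=[0.9877, 0.1564, 0.0000] o=[-0.0313, 0.1975, 0.2200] → [-0.0386, 0.2438, 0.7864, 0.9877, 0.1564, 0.0000]
J3: z=[-0.0509, 0.3216, -0.9455] o=[-0.0505, 0.3189, 0.2623] → [0.4785, 0.3875, 0.1060, -0.0509, 0.3216, -0.9455]
J4: z=[0.8936, 0.4374, 0.1006] o=[-0.1796, 0.6793, -0.1581] → [0.0329, -0.1472, 0.3477, 0.8936, 0.4374, 0.1006]
J5: z=[-0.3362, 0.8009, -0.4955] o=[-0.2806, 0.8184, 0.1352] → [-0.0778, 0.0423, 0.1211, -0.3362, 0.8009, -0.4955]
q̇ = J⁺·V = [0.6490, -0.8730, 0.7180, -0.3930, 0.8010]

0.6490 -0.8730 0.7180 -0.3930 0.8010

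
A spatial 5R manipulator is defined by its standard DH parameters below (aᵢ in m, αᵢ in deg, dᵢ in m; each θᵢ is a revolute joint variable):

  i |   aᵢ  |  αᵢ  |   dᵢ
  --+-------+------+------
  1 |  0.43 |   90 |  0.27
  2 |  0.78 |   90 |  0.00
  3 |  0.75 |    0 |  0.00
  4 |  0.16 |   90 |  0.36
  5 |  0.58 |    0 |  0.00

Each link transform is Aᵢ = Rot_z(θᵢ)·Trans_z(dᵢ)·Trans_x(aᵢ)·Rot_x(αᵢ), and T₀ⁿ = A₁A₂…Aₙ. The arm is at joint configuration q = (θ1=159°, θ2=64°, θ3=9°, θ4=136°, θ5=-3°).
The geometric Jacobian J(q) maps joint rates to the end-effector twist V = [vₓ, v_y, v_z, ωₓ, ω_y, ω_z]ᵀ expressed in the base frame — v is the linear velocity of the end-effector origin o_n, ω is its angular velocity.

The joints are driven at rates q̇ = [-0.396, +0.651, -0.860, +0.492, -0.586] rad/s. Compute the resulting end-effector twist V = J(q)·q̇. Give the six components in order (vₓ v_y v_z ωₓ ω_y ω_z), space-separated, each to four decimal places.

0.7938 -0.2811 0.8469 0.5076 -0.0117 -0.5368

o_n = [-0.8586, 0.9094, 0.9481]
J₁: ẑ×o_n = [-0.9094, -0.8586, 0.0000], ω = ẑ
J2: z=[0.3584, 0.9336, 0.0000] o=[-0.4014, 0.1541, 0.2700] → [0.6331, -0.2430, 0.6975, 0.3584, 0.9336, 0.0000]
J3: z=[-0.8391, 0.3221, -0.4384] o=[-0.7207, 0.2766, 0.9711] → [0.2700, 0.0412, -0.4865, -0.8391, 0.3221, -0.4384]
J4: z=[-0.8391, 0.3221, -0.4384] o=[-0.9818, 0.5025, 1.6369] → [-0.0435, -0.6319, -0.3811, -0.8391, 0.3221, -0.4384]
J5: z=[0.0588, 0.8549, 0.5155] o=[-1.1973, 0.6836, 1.3612] → [-0.4696, 0.1989, -0.2763, 0.0588, 0.8549, 0.5155]
V = J·q̇ = [0.7938, -0.2811, 0.8469, 0.5076, -0.0117, -0.5368]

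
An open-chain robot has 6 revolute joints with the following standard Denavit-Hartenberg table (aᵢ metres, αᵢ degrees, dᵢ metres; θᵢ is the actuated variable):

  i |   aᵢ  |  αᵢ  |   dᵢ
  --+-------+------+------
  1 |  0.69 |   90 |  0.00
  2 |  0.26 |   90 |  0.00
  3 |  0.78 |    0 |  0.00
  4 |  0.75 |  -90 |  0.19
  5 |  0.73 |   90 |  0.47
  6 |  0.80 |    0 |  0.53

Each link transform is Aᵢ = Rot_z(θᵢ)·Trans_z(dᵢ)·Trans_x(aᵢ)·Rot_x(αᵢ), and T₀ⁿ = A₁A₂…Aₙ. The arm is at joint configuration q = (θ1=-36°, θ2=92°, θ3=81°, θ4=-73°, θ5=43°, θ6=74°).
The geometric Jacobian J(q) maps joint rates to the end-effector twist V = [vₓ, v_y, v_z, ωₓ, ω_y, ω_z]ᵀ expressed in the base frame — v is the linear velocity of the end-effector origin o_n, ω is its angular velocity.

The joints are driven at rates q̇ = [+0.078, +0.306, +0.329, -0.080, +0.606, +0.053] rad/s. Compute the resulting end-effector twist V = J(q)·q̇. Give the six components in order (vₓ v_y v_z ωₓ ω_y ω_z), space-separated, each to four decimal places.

-1.0508 0.2873 -0.8730 -0.3015 -0.9072 0.0395

o_n = [-0.8771, -2.1424, 1.9949]
J₁: ẑ×o_n = [2.1424, -0.8771, 0.0000], ω = ẑ
J2: z=[-0.5878, -0.8090, 0.0000] o=[0.5582, -0.4056, 0.0000] → [-1.6139, 1.1726, -0.1403, -0.5878, -0.8090, 0.0000]
J3: z=[0.8085, -0.5874, 0.0349] o=[0.5509, -0.4002, 0.2598] → [-0.9584, -1.4527, -2.2474, 0.8085, -0.5874, 0.0349]
J4: z=[0.8085, -0.5874, 0.0349] o=[0.0946, -1.0210, 0.3818] → [-0.9085, -1.3382, -1.4775, 0.8085, -0.5874, 0.0349]
J5: z=[-0.5781, -0.8040, -0.1391] o=[0.1659, -1.2018, 1.1307] → [-0.8257, 0.6447, -0.2948, -0.5781, -0.8040, -0.1391]
J6: z=[0.5165, -0.4926, 0.7005] o=[-0.5670, -1.3365, 1.5763] → [0.3583, -0.4335, -0.5690, 0.5165, -0.4926, 0.7005]
V = J·q̇ = [-1.0508, 0.2873, -0.8730, -0.3015, -0.9072, 0.0395]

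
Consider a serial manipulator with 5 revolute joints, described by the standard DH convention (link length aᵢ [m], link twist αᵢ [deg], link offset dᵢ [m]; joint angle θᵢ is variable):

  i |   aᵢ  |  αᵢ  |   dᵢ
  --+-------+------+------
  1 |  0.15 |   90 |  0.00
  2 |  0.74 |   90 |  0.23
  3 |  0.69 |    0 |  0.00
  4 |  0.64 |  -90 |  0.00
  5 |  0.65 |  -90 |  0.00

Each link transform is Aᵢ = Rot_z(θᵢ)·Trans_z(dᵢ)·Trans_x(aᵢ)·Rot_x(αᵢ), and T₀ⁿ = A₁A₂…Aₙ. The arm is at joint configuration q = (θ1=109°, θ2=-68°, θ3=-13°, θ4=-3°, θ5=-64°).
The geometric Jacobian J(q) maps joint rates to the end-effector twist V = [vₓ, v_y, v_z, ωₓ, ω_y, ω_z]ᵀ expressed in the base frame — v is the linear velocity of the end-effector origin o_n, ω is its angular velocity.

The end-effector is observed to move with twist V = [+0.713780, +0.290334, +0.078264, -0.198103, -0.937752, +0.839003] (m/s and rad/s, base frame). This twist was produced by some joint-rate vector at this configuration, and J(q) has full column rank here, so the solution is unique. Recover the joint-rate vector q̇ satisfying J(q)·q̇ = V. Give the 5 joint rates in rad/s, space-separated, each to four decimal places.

0.9610 0.1870 0.5790 0.2290 -0.7070

o_n = [-0.3235, 0.3862, -2.3527]
J₁: ẑ×o_n = [-0.3862, -0.3235, 0.0000], ω = ẑ
J2: z=[0.9455, 0.3256, 0.0000] o=[-0.0488, 0.1418, 0.0000] → [-0.7660, 2.2245, 0.3205, 0.9455, 0.3256, 0.0000]
J3: z=[0.3019, -0.8767, -0.3746] o=[0.0784, 0.4788, -0.6861] → [1.4263, 0.6536, -0.3803, 0.3019, -0.8767, -0.3746]
J4: z=[0.3019, -0.8767, -0.3746] o=[-0.1504, 0.6664, -1.3095] → [0.8096, 0.3798, -0.2364, 0.3019, -0.8767, -0.3746]
J5: z=[0.8753, 0.4106, -0.2556] o=[-0.3922, 0.8269, -1.8799] → [-0.3068, 0.3963, -0.4140, 0.8753, 0.4106, -0.2556]
q̇ = J⁺·V = [0.9610, 0.1870, 0.5790, 0.2290, -0.7070]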